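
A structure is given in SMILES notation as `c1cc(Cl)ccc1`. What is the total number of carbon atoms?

Atom tally by fragment:
  benzene ring core → C:6 H:6
  (− 1 ring H displaced by substituents)
  + Cl → Cl:1
Element totals:
  C: 6
  H: 5
  Cl: 1

6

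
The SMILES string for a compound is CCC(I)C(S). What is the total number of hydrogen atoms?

Atom tally by fragment:
  CH3 → C:1 H:3
  CH2 → C:1 H:2
  CH(I) → C:1 H:1 I:1
  CH2SH → C:1 H:3 S:1
Element totals:
  C: 4
  H: 9
  I: 1
  S: 1

9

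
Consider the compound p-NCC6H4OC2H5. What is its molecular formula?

Atom tally by fragment:
  benzene ring core → C:6 H:6
  (− 2 ring H displaced by substituents)
  + CN → C:1 N:1
  + OC2H5 → C:2 H:5 O:1
Element totals:
  C: 9
  H: 9
  N: 1
  O: 1

C9H9NO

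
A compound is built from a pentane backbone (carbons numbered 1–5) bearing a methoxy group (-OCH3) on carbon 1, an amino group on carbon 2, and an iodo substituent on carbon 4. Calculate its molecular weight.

243.09 g/mol

Atom tally by fragment:
  CH3OCH2 → C:2 H:5 O:1
  CH(NH2) → C:1 H:3 N:1
  CH2 → C:1 H:2
  CH(I) → C:1 H:1 I:1
  CH3 → C:1 H:3
Element totals:
  C: 6
  H: 14
  I: 1
  N: 1
  O: 1
Molecular formula: C6H14INO.
  M = 6(12.011) + 14(1.008) + 126.904 + 14.007 + 15.999
    = 72.066 + 14.112 + 126.904 + 14.007 + 15.999 = 243.088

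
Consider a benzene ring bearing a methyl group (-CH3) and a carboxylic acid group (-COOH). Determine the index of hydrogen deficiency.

Atom tally by fragment:
  benzene ring core → C:6 H:6
  (− 2 ring H displaced by substituents)
  + CH3 → C:1 H:3
  + COOH → C:1 H:1 O:2
Element totals:
  C: 8
  H: 8
  O: 2
Molecular formula: C8H8O2.
DoU = (2C + 2 + N − H − X) / 2 = (2·8 + 2 + 0 − 8 − 0) / 2 = 5.

5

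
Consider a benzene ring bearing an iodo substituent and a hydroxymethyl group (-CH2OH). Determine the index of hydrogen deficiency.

Atom tally by fragment:
  benzene ring core → C:6 H:6
  (− 2 ring H displaced by substituents)
  + I → I:1
  + CH2OH → C:1 H:3 O:1
Element totals:
  C: 7
  H: 7
  I: 1
  O: 1
Molecular formula: C7H7IO.
DoU = (2C + 2 + N − H − X) / 2 = (2·7 + 2 + 0 − 7 − 1) / 2 = 4.

4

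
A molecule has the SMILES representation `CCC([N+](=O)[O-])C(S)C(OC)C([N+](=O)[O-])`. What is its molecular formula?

Atom tally by fragment:
  CH3 → C:1 H:3
  CH2 → C:1 H:2
  CH(NO2) → C:1 H:1 N:1 O:2
  CH(SH) → C:1 H:2 S:1
  CH(OCH3) → C:2 H:4 O:1
  CH2NO2 → C:1 H:2 N:1 O:2
Element totals:
  C: 7
  H: 14
  N: 2
  O: 5
  S: 1

C7H14N2O5S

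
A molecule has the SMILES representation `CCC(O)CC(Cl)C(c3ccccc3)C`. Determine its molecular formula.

C13H19ClO

Atom tally by fragment:
  CH3 → C:1 H:3
  CH2 → C:1 H:2
  CH(OH) → C:1 H:2 O:1
  CH2 → C:1 H:2
  CH(Cl) → C:1 H:1 Cl:1
  CH(C6H5) → C:7 H:6
  CH3 → C:1 H:3
Element totals:
  C: 13
  H: 19
  Cl: 1
  O: 1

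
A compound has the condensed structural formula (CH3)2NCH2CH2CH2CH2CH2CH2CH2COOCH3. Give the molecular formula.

Element totals:
  C: 11
  H: 23
  N: 1
  O: 2

C11H23NO2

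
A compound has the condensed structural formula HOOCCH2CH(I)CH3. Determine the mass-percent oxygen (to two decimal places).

Atom tally by fragment:
  HOOCCH2 → C:2 H:3 O:2
  CH(I) → C:1 H:1 I:1
  CH3 → C:1 H:3
Element totals:
  C: 4
  H: 7
  I: 1
  O: 2
Molecular formula: C4H7IO2.
Molar mass = 214.002 g/mol.
Mass from O: 2 × 15.999 = 31.998 g/mol.
%O = 31.998 / 214.002 × 100 = 14.95%.

14.95%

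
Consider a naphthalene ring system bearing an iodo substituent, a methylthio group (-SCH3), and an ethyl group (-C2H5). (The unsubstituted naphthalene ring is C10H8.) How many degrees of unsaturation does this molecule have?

7

Atom tally by fragment:
  naphthalene ring system core → C:10 H:8
  (− 3 ring H displaced by substituents)
  + I → I:1
  + SCH3 → C:1 H:3 S:1
  + C2H5 → C:2 H:5
Element totals:
  C: 13
  H: 13
  I: 1
  S: 1
Molecular formula: C13H13IS.
DoU = (2C + 2 + N − H − X) / 2 = (2·13 + 2 + 0 − 13 − 1) / 2 = 7.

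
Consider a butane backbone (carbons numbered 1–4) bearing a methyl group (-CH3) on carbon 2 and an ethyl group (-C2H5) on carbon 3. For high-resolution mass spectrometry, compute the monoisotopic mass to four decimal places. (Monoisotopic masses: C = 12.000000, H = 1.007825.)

Atom tally by fragment:
  CH3 → C:1 H:3
  CH(CH3) → C:2 H:4
  CH(C2H5) → C:3 H:6
  CH3 → C:1 H:3
Element totals:
  C: 7
  H: 16
Molecular formula: C7H16.
  M = 7(12.0) + 16(1.007825)
    = 84.000000 + 16.125200 = 100.125200

100.1252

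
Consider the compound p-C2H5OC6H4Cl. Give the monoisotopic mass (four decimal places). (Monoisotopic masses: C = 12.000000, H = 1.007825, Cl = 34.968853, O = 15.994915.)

156.0342

Element totals:
  C: 8
  H: 9
  Cl: 1
  O: 1
Molecular formula: C8H9ClO.
  M = 8(12.0) + 9(1.007825) + 34.968853 + 15.994915
    = 96.000000 + 9.070425 + 34.968853 + 15.994915 = 156.034193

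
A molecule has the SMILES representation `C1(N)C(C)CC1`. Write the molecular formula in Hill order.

Atom tally by fragment:
  cyclobutane ring core → C:4 H:8
  (− 2 ring H displaced by substituents)
  + NH2 → N:1 H:2
  + CH3 → C:1 H:3
Element totals:
  C: 5
  H: 11
  N: 1

C5H11N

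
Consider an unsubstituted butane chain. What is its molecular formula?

Atom tally by fragment:
  CH3 → C:1 H:3
  CH2 → C:1 H:2
  CH2 → C:1 H:2
  CH3 → C:1 H:3
Element totals:
  C: 4
  H: 10

C4H10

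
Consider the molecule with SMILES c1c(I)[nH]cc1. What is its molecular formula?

C4H4IN

Atom tally by fragment:
  pyrrole ring core → C:4 H:5 N:1
  (− 1 ring H displaced by substituents)
  + I → I:1
Element totals:
  C: 4
  H: 4
  I: 1
  N: 1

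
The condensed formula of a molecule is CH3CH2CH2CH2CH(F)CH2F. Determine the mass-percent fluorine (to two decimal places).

31.10%

Atom tally by fragment:
  CH3 → C:1 H:3
  CH2 → C:1 H:2
  CH2 → C:1 H:2
  CH2 → C:1 H:2
  CH(F) → C:1 H:1 F:1
  CH2F → C:1 H:2 F:1
Element totals:
  C: 6
  H: 12
  F: 2
Molecular formula: C6H12F2.
Molar mass = 122.158 g/mol.
Mass from F: 2 × 18.998 = 37.996 g/mol.
%F = 37.996 / 122.158 × 100 = 31.10%.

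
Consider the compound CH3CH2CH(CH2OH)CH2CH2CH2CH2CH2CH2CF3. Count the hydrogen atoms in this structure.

Atom tally by fragment:
  CH3 → C:1 H:3
  CH2 → C:1 H:2
  CH(CH2OH) → C:2 H:4 O:1
  CH2 → C:1 H:2
  CH2 → C:1 H:2
  CH2 → C:1 H:2
  CH2 → C:1 H:2
  CH2 → C:1 H:2
  CH2CF3 → C:2 H:2 F:3
Element totals:
  C: 11
  H: 21
  F: 3
  O: 1

21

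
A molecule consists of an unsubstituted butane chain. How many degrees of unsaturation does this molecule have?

Atom tally by fragment:
  CH3 → C:1 H:3
  CH2 → C:1 H:2
  CH2 → C:1 H:2
  CH3 → C:1 H:3
Element totals:
  C: 4
  H: 10
Molecular formula: C4H10.
DoU = (2C + 2 + N − H − X) / 2 = (2·4 + 2 + 0 − 10 − 0) / 2 = 0.

0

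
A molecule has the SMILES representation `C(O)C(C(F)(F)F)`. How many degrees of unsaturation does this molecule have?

Atom tally by fragment:
  HOCH2 → C:1 H:3 O:1
  CH2CF3 → C:2 H:2 F:3
Element totals:
  C: 3
  H: 5
  F: 3
  O: 1
Molecular formula: C3H5F3O.
DoU = (2C + 2 + N − H − X) / 2 = (2·3 + 2 + 0 − 5 − 3) / 2 = 0.

0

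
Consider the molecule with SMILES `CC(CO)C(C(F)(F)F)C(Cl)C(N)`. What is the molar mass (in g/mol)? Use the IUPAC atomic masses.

Atom tally by fragment:
  CH3 → C:1 H:3
  CH(CH2OH) → C:2 H:4 O:1
  CH(CF3) → C:2 H:1 F:3
  CH(Cl) → C:1 H:1 Cl:1
  CH2NH2 → C:1 H:4 N:1
Element totals:
  C: 7
  H: 13
  Cl: 1
  F: 3
  N: 1
  O: 1
Molecular formula: C7H13ClF3NO.
  M = 7(12.011) + 13(1.008) + 35.45 + 3(18.998) + 14.007 + 15.999
    = 84.077 + 13.104 + 35.450 + 56.994 + 14.007 + 15.999 = 219.631

219.63 g/mol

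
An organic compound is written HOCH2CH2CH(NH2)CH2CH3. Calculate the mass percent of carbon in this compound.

Element totals:
  C: 5
  H: 13
  N: 1
  O: 1
Molecular formula: C5H13NO.
Molar mass = 103.165 g/mol.
Mass from C: 5 × 12.011 = 60.055 g/mol.
%C = 60.055 / 103.165 × 100 = 58.21%.

58.21%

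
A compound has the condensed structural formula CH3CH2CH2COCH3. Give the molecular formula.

Element totals:
  C: 5
  H: 10
  O: 1

C5H10O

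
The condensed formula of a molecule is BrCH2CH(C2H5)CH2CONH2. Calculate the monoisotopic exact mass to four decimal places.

Atom tally by fragment:
  BrCH2 → C:1 H:2 Br:1
  CH(C2H5) → C:3 H:6
  CH2CONH2 → C:2 H:4 O:1 N:1
Element totals:
  C: 6
  H: 12
  Br: 1
  N: 1
  O: 1
Molecular formula: C6H12BrNO.
  M = 6(12.0) + 12(1.007825) + 78.918338 + 14.003074 + 15.994915
    = 72.000000 + 12.093900 + 78.918338 + 14.003074 + 15.994915 = 193.010227

193.0102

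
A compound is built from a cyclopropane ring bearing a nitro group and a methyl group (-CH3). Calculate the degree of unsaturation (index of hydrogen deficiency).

2

Atom tally by fragment:
  cyclopropane ring core → C:3 H:6
  (− 2 ring H displaced by substituents)
  + NO2 → N:1 O:2
  + CH3 → C:1 H:3
Element totals:
  C: 4
  H: 7
  N: 1
  O: 2
Molecular formula: C4H7NO2.
DoU = (2C + 2 + N − H − X) / 2 = (2·4 + 2 + 1 − 7 − 0) / 2 = 2.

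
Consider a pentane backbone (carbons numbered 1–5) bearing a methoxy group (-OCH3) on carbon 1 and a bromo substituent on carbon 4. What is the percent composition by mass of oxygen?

8.84%

Atom tally by fragment:
  CH3OCH2 → C:2 H:5 O:1
  CH2 → C:1 H:2
  CH2 → C:1 H:2
  CH(Br) → C:1 H:1 Br:1
  CH3 → C:1 H:3
Element totals:
  C: 6
  H: 13
  Br: 1
  O: 1
Molecular formula: C6H13BrO.
Molar mass = 181.073 g/mol.
Mass from O: 1 × 15.999 = 15.999 g/mol.
%O = 15.999 / 181.073 × 100 = 8.84%.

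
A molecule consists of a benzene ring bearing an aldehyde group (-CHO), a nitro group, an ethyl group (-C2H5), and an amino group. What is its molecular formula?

C9H10N2O3

Atom tally by fragment:
  benzene ring core → C:6 H:6
  (− 4 ring H displaced by substituents)
  + CHO → C:1 H:1 O:1
  + NO2 → N:1 O:2
  + C2H5 → C:2 H:5
  + NH2 → N:1 H:2
Element totals:
  C: 9
  H: 10
  N: 2
  O: 3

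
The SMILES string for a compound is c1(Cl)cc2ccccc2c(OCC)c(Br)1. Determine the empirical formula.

C12H10BrClO

Atom tally by fragment:
  naphthalene ring system core → C:10 H:8
  (− 3 ring H displaced by substituents)
  + Cl → Cl:1
  + OC2H5 → C:2 H:5 O:1
  + Br → Br:1
Element totals:
  C: 12
  H: 10
  Br: 1
  Cl: 1
  O: 1
Molecular formula: C12H10BrClO.
gcd of subscripts (1, 12, 1, 10, 1) = 1, so the empirical formula equals the molecular formula.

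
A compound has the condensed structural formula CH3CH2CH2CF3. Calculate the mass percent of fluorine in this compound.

Element totals:
  C: 4
  H: 7
  F: 3
Molecular formula: C4H7F3.
Molar mass = 112.094 g/mol.
Mass from F: 3 × 18.998 = 56.994 g/mol.
%F = 56.994 / 112.094 × 100 = 50.84%.

50.84%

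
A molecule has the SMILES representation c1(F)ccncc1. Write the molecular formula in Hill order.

C5H4FN

Atom tally by fragment:
  pyridine ring core → C:5 H:5 N:1
  (− 1 ring H displaced by substituents)
  + F → F:1
Element totals:
  C: 5
  H: 4
  F: 1
  N: 1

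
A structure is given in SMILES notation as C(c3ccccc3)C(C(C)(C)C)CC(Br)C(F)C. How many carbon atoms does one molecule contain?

Atom tally by fragment:
  C6H5CH2 → C:7 H:7
  CH(C(CH3)3) → C:5 H:10
  CH2 → C:1 H:2
  CH(Br) → C:1 H:1 Br:1
  CH(F) → C:1 H:1 F:1
  CH3 → C:1 H:3
Element totals:
  C: 16
  H: 24
  Br: 1
  F: 1

16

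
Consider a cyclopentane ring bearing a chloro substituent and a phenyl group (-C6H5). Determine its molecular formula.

Atom tally by fragment:
  cyclopentane ring core → C:5 H:10
  (− 2 ring H displaced by substituents)
  + Cl → Cl:1
  + C6H5 → C:6 H:5
Element totals:
  C: 11
  H: 13
  Cl: 1

C11H13Cl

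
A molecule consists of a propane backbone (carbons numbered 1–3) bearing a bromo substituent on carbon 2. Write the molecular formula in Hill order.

Atom tally by fragment:
  CH3 → C:1 H:3
  CH(Br) → C:1 H:1 Br:1
  CH3 → C:1 H:3
Element totals:
  C: 3
  H: 7
  Br: 1

C3H7Br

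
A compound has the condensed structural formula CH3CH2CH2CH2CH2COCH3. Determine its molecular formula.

Element totals:
  C: 7
  H: 14
  O: 1

C7H14O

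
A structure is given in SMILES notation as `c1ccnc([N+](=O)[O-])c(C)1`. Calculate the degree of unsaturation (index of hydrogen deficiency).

5

Atom tally by fragment:
  pyridine ring core → C:5 H:5 N:1
  (− 2 ring H displaced by substituents)
  + NO2 → N:1 O:2
  + CH3 → C:1 H:3
Element totals:
  C: 6
  H: 6
  N: 2
  O: 2
Molecular formula: C6H6N2O2.
DoU = (2C + 2 + N − H − X) / 2 = (2·6 + 2 + 2 − 6 − 0) / 2 = 5.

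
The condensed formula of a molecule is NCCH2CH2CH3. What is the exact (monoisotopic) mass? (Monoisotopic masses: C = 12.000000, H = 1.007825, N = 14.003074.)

69.0578

Element totals:
  C: 4
  H: 7
  N: 1
Molecular formula: C4H7N.
  M = 4(12.0) + 7(1.007825) + 14.003074
    = 48.000000 + 7.054775 + 14.003074 = 69.057849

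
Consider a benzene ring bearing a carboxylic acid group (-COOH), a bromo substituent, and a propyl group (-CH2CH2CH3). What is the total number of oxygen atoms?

2

Atom tally by fragment:
  benzene ring core → C:6 H:6
  (− 3 ring H displaced by substituents)
  + COOH → C:1 H:1 O:2
  + Br → Br:1
  + CH2CH2CH3 → C:3 H:7
Element totals:
  C: 10
  H: 11
  Br: 1
  O: 2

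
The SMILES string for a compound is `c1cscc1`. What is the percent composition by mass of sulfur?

Atom tally by fragment:
  thiophene ring core → C:4 H:4 S:1
Element totals:
  C: 4
  H: 4
  S: 1
Molecular formula: C4H4S.
Molar mass = 84.136 g/mol.
Mass from S: 1 × 32.06 = 32.060 g/mol.
%S = 32.060 / 84.136 × 100 = 38.10%.

38.10%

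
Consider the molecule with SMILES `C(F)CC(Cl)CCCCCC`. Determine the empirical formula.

C9H18ClF

Atom tally by fragment:
  FCH2 → C:1 H:2 F:1
  CH2 → C:1 H:2
  CH(Cl) → C:1 H:1 Cl:1
  CH2 → C:1 H:2
  CH2 → C:1 H:2
  CH2 → C:1 H:2
  CH2 → C:1 H:2
  CH2 → C:1 H:2
  CH3 → C:1 H:3
Element totals:
  C: 9
  H: 18
  Cl: 1
  F: 1
Molecular formula: C9H18ClF.
gcd of subscripts (9, 1, 1, 18) = 1, so the empirical formula equals the molecular formula.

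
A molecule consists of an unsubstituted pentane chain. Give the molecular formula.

C5H12

Atom tally by fragment:
  CH3 → C:1 H:3
  CH2 → C:1 H:2
  CH2 → C:1 H:2
  CH2 → C:1 H:2
  CH3 → C:1 H:3
Element totals:
  C: 5
  H: 12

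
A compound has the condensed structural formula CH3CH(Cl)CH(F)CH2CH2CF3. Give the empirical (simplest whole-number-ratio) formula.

C6H9ClF4

Atom tally by fragment:
  CH3 → C:1 H:3
  CH(Cl) → C:1 H:1 Cl:1
  CH(F) → C:1 H:1 F:1
  CH2 → C:1 H:2
  CH2CF3 → C:2 H:2 F:3
Element totals:
  C: 6
  H: 9
  Cl: 1
  F: 4
Molecular formula: C6H9ClF4.
gcd of subscripts (6, 1, 4, 9) = 1, so the empirical formula equals the molecular formula.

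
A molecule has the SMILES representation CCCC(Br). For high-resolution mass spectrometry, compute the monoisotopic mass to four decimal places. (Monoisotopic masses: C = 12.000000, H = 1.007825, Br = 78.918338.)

Atom tally by fragment:
  CH3 → C:1 H:3
  CH2 → C:1 H:2
  CH2 → C:1 H:2
  CH2Br → C:1 H:2 Br:1
Element totals:
  C: 4
  H: 9
  Br: 1
Molecular formula: C4H9Br.
  M = 4(12.0) + 9(1.007825) + 78.918338
    = 48.000000 + 9.070425 + 78.918338 = 135.988763

135.9888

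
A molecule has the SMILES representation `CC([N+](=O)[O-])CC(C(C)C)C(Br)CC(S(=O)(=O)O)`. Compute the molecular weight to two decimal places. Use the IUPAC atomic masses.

346.24 g/mol

Atom tally by fragment:
  CH3 → C:1 H:3
  CH(NO2) → C:1 H:1 N:1 O:2
  CH2 → C:1 H:2
  CH(CH(CH3)2) → C:4 H:8
  CH(Br) → C:1 H:1 Br:1
  CH2 → C:1 H:2
  CH2SO3H → C:1 H:3 S:1 O:3
Element totals:
  C: 10
  H: 20
  Br: 1
  N: 1
  O: 5
  S: 1
Molecular formula: C10H20BrNO5S.
  M = 10(12.011) + 20(1.008) + 79.904 + 14.007 + 5(15.999) + 32.06
    = 120.110 + 20.160 + 79.904 + 14.007 + 79.995 + 32.060 = 346.236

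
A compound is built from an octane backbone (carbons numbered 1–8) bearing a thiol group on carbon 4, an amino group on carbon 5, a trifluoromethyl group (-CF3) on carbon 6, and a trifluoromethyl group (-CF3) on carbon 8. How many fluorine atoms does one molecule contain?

Atom tally by fragment:
  CH3 → C:1 H:3
  CH2 → C:1 H:2
  CH2 → C:1 H:2
  CH(SH) → C:1 H:2 S:1
  CH(NH2) → C:1 H:3 N:1
  CH(CF3) → C:2 H:1 F:3
  CH2 → C:1 H:2
  CH2CF3 → C:2 H:2 F:3
Element totals:
  C: 10
  H: 17
  F: 6
  N: 1
  S: 1

6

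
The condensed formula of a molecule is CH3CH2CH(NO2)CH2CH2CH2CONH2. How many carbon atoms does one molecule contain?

7

Atom tally by fragment:
  CH3 → C:1 H:3
  CH2 → C:1 H:2
  CH(NO2) → C:1 H:1 N:1 O:2
  CH2 → C:1 H:2
  CH2 → C:1 H:2
  CH2CONH2 → C:2 H:4 O:1 N:1
Element totals:
  C: 7
  H: 14
  N: 2
  O: 3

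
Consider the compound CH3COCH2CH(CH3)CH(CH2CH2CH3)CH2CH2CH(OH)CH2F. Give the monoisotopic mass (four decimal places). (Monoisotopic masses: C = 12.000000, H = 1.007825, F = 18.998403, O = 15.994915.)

232.1839

Atom tally by fragment:
  CH3COCH2 → C:3 H:5 O:1
  CH(CH3) → C:2 H:4
  CH(CH2CH2CH3) → C:4 H:8
  CH2 → C:1 H:2
  CH2 → C:1 H:2
  CH(OH) → C:1 H:2 O:1
  CH2F → C:1 H:2 F:1
Element totals:
  C: 13
  H: 25
  F: 1
  O: 2
Molecular formula: C13H25FO2.
  M = 13(12.0) + 25(1.007825) + 18.998403 + 2(15.994915)
    = 156.000000 + 25.195625 + 18.998403 + 31.989830 = 232.183858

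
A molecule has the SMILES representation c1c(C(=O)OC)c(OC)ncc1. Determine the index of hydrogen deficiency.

5

Atom tally by fragment:
  pyridine ring core → C:5 H:5 N:1
  (− 2 ring H displaced by substituents)
  + COOCH3 → C:2 H:3 O:2
  + OCH3 → C:1 H:3 O:1
Element totals:
  C: 8
  H: 9
  N: 1
  O: 3
Molecular formula: C8H9NO3.
DoU = (2C + 2 + N − H − X) / 2 = (2·8 + 2 + 1 − 9 − 0) / 2 = 5.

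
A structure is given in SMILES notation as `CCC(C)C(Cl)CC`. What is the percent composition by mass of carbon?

62.44%

Atom tally by fragment:
  CH3 → C:1 H:3
  CH2 → C:1 H:2
  CH(CH3) → C:2 H:4
  CH(Cl) → C:1 H:1 Cl:1
  CH2 → C:1 H:2
  CH3 → C:1 H:3
Element totals:
  C: 7
  H: 15
  Cl: 1
Molecular formula: C7H15Cl.
Molar mass = 134.647 g/mol.
Mass from C: 7 × 12.011 = 84.077 g/mol.
%C = 84.077 / 134.647 × 100 = 62.44%.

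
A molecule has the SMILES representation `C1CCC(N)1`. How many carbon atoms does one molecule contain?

Atom tally by fragment:
  cyclobutane ring core → C:4 H:8
  (− 1 ring H displaced by substituents)
  + NH2 → N:1 H:2
Element totals:
  C: 4
  H: 9
  N: 1

4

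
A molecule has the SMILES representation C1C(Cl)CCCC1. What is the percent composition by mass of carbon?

60.76%

Atom tally by fragment:
  cyclohexane ring core → C:6 H:12
  (− 1 ring H displaced by substituents)
  + Cl → Cl:1
Element totals:
  C: 6
  H: 11
  Cl: 1
Molecular formula: C6H11Cl.
Molar mass = 118.604 g/mol.
Mass from C: 6 × 12.011 = 72.066 g/mol.
%C = 72.066 / 118.604 × 100 = 60.76%.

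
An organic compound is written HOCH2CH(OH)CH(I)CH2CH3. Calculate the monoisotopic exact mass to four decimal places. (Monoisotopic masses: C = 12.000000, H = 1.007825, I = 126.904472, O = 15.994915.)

229.9804

Element totals:
  C: 5
  H: 11
  I: 1
  O: 2
Molecular formula: C5H11IO2.
  M = 5(12.0) + 11(1.007825) + 126.904472 + 2(15.994915)
    = 60.000000 + 11.086075 + 126.904472 + 31.989830 = 229.980377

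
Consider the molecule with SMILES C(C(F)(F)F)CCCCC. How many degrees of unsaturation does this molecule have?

Atom tally by fragment:
  F3CCH2 → C:2 H:2 F:3
  CH2 → C:1 H:2
  CH2 → C:1 H:2
  CH2 → C:1 H:2
  CH2 → C:1 H:2
  CH3 → C:1 H:3
Element totals:
  C: 7
  H: 13
  F: 3
Molecular formula: C7H13F3.
DoU = (2C + 2 + N − H − X) / 2 = (2·7 + 2 + 0 − 13 − 3) / 2 = 0.

0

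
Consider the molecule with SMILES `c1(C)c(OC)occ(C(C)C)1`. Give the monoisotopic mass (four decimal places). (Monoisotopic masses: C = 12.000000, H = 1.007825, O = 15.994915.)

154.0994

Atom tally by fragment:
  furan ring core → C:4 H:4 O:1
  (− 3 ring H displaced by substituents)
  + CH3 → C:1 H:3
  + OCH3 → C:1 H:3 O:1
  + CH(CH3)2 → C:3 H:7
Element totals:
  C: 9
  H: 14
  O: 2
Molecular formula: C9H14O2.
  M = 9(12.0) + 14(1.007825) + 2(15.994915)
    = 108.000000 + 14.109550 + 31.989830 = 154.099380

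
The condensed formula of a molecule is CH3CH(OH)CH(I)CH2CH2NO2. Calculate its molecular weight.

Element totals:
  C: 5
  H: 10
  I: 1
  N: 1
  O: 3
Molecular formula: C5H10INO3.
  M = 5(12.011) + 10(1.008) + 126.904 + 14.007 + 3(15.999)
    = 60.055 + 10.080 + 126.904 + 14.007 + 47.997 = 259.043

259.04 g/mol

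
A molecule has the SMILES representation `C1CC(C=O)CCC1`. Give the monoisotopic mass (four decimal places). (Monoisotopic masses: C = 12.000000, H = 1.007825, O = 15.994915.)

Atom tally by fragment:
  cyclohexane ring core → C:6 H:12
  (− 1 ring H displaced by substituents)
  + CHO → C:1 H:1 O:1
Element totals:
  C: 7
  H: 12
  O: 1
Molecular formula: C7H12O.
  M = 7(12.0) + 12(1.007825) + 15.994915
    = 84.000000 + 12.093900 + 15.994915 = 112.088815

112.0888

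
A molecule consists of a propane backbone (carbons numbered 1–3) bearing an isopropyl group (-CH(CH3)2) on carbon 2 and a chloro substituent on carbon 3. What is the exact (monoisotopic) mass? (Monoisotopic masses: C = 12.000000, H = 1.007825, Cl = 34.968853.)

Atom tally by fragment:
  CH3 → C:1 H:3
  CH(CH(CH3)2) → C:4 H:8
  CH2Cl → C:1 H:2 Cl:1
Element totals:
  C: 6
  H: 13
  Cl: 1
Molecular formula: C6H13Cl.
  M = 6(12.0) + 13(1.007825) + 34.968853
    = 72.000000 + 13.101725 + 34.968853 = 120.070578

120.0706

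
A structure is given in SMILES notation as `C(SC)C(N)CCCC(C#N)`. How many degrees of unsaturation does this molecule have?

2

Atom tally by fragment:
  CH3SCH2 → C:2 H:5 S:1
  CH(NH2) → C:1 H:3 N:1
  CH2 → C:1 H:2
  CH2 → C:1 H:2
  CH2 → C:1 H:2
  CH2CN → C:2 H:2 N:1
Element totals:
  C: 8
  H: 16
  N: 2
  S: 1
Molecular formula: C8H16N2S.
DoU = (2C + 2 + N − H − X) / 2 = (2·8 + 2 + 2 − 16 − 0) / 2 = 2.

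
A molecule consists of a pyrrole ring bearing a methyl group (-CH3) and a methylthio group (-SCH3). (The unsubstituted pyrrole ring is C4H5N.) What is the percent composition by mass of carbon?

56.65%

Atom tally by fragment:
  pyrrole ring core → C:4 H:5 N:1
  (− 2 ring H displaced by substituents)
  + CH3 → C:1 H:3
  + SCH3 → C:1 H:3 S:1
Element totals:
  C: 6
  H: 9
  N: 1
  S: 1
Molecular formula: C6H9NS.
Molar mass = 127.205 g/mol.
Mass from C: 6 × 12.011 = 72.066 g/mol.
%C = 72.066 / 127.205 × 100 = 56.65%.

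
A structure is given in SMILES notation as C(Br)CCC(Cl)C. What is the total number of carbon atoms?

5

Atom tally by fragment:
  BrCH2 → C:1 H:2 Br:1
  CH2 → C:1 H:2
  CH2 → C:1 H:2
  CH(Cl) → C:1 H:1 Cl:1
  CH3 → C:1 H:3
Element totals:
  C: 5
  H: 10
  Br: 1
  Cl: 1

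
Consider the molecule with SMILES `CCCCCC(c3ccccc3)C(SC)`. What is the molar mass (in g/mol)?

222.39 g/mol

Atom tally by fragment:
  CH3 → C:1 H:3
  CH2 → C:1 H:2
  CH2 → C:1 H:2
  CH2 → C:1 H:2
  CH2 → C:1 H:2
  CH(C6H5) → C:7 H:6
  CH2SCH3 → C:2 H:5 S:1
Element totals:
  C: 14
  H: 22
  S: 1
Molecular formula: C14H22S.
  M = 14(12.011) + 22(1.008) + 32.06
    = 168.154 + 22.176 + 32.060 = 222.390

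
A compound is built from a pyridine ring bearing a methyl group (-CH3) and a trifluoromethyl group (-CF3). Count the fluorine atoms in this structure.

3

Atom tally by fragment:
  pyridine ring core → C:5 H:5 N:1
  (− 2 ring H displaced by substituents)
  + CH3 → C:1 H:3
  + CF3 → C:1 F:3
Element totals:
  C: 7
  H: 6
  F: 3
  N: 1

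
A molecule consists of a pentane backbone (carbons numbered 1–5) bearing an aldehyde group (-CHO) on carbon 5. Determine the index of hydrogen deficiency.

Atom tally by fragment:
  CH3 → C:1 H:3
  CH2 → C:1 H:2
  CH2 → C:1 H:2
  CH2 → C:1 H:2
  CH2CHO → C:2 H:3 O:1
Element totals:
  C: 6
  H: 12
  O: 1
Molecular formula: C6H12O.
DoU = (2C + 2 + N − H − X) / 2 = (2·6 + 2 + 0 − 12 − 0) / 2 = 1.

1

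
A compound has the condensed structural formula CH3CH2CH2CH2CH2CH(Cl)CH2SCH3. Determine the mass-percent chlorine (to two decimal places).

Element totals:
  C: 8
  H: 17
  Cl: 1
  S: 1
Molecular formula: C8H17ClS.
Molar mass = 180.734 g/mol.
Mass from Cl: 1 × 35.45 = 35.450 g/mol.
%Cl = 35.450 / 180.734 × 100 = 19.61%.

19.61%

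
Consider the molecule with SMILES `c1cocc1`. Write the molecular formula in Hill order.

Atom tally by fragment:
  furan ring core → C:4 H:4 O:1
Element totals:
  C: 4
  H: 4
  O: 1

C4H4O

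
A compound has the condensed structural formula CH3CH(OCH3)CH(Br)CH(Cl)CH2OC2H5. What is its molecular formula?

C8H16BrClO2

Element totals:
  C: 8
  H: 16
  Br: 1
  Cl: 1
  O: 2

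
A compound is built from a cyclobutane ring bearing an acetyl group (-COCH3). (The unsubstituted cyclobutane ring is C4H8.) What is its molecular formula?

C6H10O

Atom tally by fragment:
  cyclobutane ring core → C:4 H:8
  (− 1 ring H displaced by substituents)
  + COCH3 → C:2 H:3 O:1
Element totals:
  C: 6
  H: 10
  O: 1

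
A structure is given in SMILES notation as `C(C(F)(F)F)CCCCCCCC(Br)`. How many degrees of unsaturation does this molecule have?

Atom tally by fragment:
  F3CCH2 → C:2 H:2 F:3
  CH2 → C:1 H:2
  CH2 → C:1 H:2
  CH2 → C:1 H:2
  CH2 → C:1 H:2
  CH2 → C:1 H:2
  CH2 → C:1 H:2
  CH2 → C:1 H:2
  CH2Br → C:1 H:2 Br:1
Element totals:
  C: 10
  H: 18
  Br: 1
  F: 3
Molecular formula: C10H18BrF3.
DoU = (2C + 2 + N − H − X) / 2 = (2·10 + 2 + 0 − 18 − 4) / 2 = 0.

0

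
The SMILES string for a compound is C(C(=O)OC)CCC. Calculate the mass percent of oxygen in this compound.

27.55%

Atom tally by fragment:
  CH3OOCCH2 → C:3 H:5 O:2
  CH2 → C:1 H:2
  CH2 → C:1 H:2
  CH3 → C:1 H:3
Element totals:
  C: 6
  H: 12
  O: 2
Molecular formula: C6H12O2.
Molar mass = 116.160 g/mol.
Mass from O: 2 × 15.999 = 31.998 g/mol.
%O = 31.998 / 116.160 × 100 = 27.55%.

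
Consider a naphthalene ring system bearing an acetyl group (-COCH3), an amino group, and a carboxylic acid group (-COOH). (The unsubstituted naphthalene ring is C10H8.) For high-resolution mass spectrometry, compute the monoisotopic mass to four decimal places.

Atom tally by fragment:
  naphthalene ring system core → C:10 H:8
  (− 3 ring H displaced by substituents)
  + COCH3 → C:2 H:3 O:1
  + NH2 → N:1 H:2
  + COOH → C:1 H:1 O:2
Element totals:
  C: 13
  H: 11
  N: 1
  O: 3
Molecular formula: C13H11NO3.
  M = 13(12.0) + 11(1.007825) + 14.003074 + 3(15.994915)
    = 156.000000 + 11.086075 + 14.003074 + 47.984745 = 229.073894

229.0739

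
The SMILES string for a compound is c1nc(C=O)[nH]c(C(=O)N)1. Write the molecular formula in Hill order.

C5H5N3O2

Atom tally by fragment:
  imidazole ring core → C:3 H:4 N:2
  (− 2 ring H displaced by substituents)
  + CHO → C:1 H:1 O:1
  + CONH2 → C:1 H:2 O:1 N:1
Element totals:
  C: 5
  H: 5
  N: 3
  O: 2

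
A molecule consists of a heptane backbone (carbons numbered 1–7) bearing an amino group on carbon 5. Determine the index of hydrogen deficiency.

Atom tally by fragment:
  CH3 → C:1 H:3
  CH2 → C:1 H:2
  CH2 → C:1 H:2
  CH2 → C:1 H:2
  CH(NH2) → C:1 H:3 N:1
  CH2 → C:1 H:2
  CH3 → C:1 H:3
Element totals:
  C: 7
  H: 17
  N: 1
Molecular formula: C7H17N.
DoU = (2C + 2 + N − H − X) / 2 = (2·7 + 2 + 1 − 17 − 0) / 2 = 0.

0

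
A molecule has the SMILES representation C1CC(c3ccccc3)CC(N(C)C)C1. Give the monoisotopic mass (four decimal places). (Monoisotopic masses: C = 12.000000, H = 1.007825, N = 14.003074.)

Atom tally by fragment:
  cyclohexane ring core → C:6 H:12
  (− 2 ring H displaced by substituents)
  + C6H5 → C:6 H:5
  + N(CH3)2 → N:1 C:2 H:6
Element totals:
  C: 14
  H: 21
  N: 1
Molecular formula: C14H21N.
  M = 14(12.0) + 21(1.007825) + 14.003074
    = 168.000000 + 21.164325 + 14.003074 = 203.167399

203.1674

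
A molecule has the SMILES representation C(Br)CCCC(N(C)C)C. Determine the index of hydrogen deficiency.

0

Atom tally by fragment:
  BrCH2 → C:1 H:2 Br:1
  CH2 → C:1 H:2
  CH2 → C:1 H:2
  CH2 → C:1 H:2
  CH(N(CH3)2) → C:3 H:7 N:1
  CH3 → C:1 H:3
Element totals:
  C: 8
  H: 18
  Br: 1
  N: 1
Molecular formula: C8H18BrN.
DoU = (2C + 2 + N − H − X) / 2 = (2·8 + 2 + 1 − 18 − 1) / 2 = 0.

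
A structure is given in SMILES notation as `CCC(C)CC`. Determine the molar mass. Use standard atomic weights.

Atom tally by fragment:
  CH3 → C:1 H:3
  CH2 → C:1 H:2
  CH(CH3) → C:2 H:4
  CH2 → C:1 H:2
  CH3 → C:1 H:3
Element totals:
  C: 6
  H: 14
Molecular formula: C6H14.
  M = 6(12.011) + 14(1.008)
    = 72.066 + 14.112 = 86.178

86.18 g/mol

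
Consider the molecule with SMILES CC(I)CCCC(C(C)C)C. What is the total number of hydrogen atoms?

Atom tally by fragment:
  CH3 → C:1 H:3
  CH(I) → C:1 H:1 I:1
  CH2 → C:1 H:2
  CH2 → C:1 H:2
  CH2 → C:1 H:2
  CH(CH(CH3)2) → C:4 H:8
  CH3 → C:1 H:3
Element totals:
  C: 10
  H: 21
  I: 1

21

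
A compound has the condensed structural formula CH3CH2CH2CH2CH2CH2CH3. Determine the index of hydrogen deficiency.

Atom tally by fragment:
  CH3 → C:1 H:3
  CH2 → C:1 H:2
  CH2 → C:1 H:2
  CH2 → C:1 H:2
  CH2 → C:1 H:2
  CH2 → C:1 H:2
  CH3 → C:1 H:3
Element totals:
  C: 7
  H: 16
Molecular formula: C7H16.
DoU = (2C + 2 + N − H − X) / 2 = (2·7 + 2 + 0 − 16 − 0) / 2 = 0.

0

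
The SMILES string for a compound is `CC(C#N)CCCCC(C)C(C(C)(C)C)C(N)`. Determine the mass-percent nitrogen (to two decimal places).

Atom tally by fragment:
  CH3 → C:1 H:3
  CH(CN) → C:2 H:1 N:1
  CH2 → C:1 H:2
  CH2 → C:1 H:2
  CH2 → C:1 H:2
  CH2 → C:1 H:2
  CH(CH3) → C:2 H:4
  CH(C(CH3)3) → C:5 H:10
  CH2NH2 → C:1 H:4 N:1
Element totals:
  C: 15
  H: 30
  N: 2
Molecular formula: C15H30N2.
Molar mass = 238.419 g/mol.
Mass from N: 2 × 14.007 = 28.014 g/mol.
%N = 28.014 / 238.419 × 100 = 11.75%.

11.75%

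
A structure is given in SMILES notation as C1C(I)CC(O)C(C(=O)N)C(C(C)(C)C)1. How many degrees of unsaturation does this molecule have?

2

Atom tally by fragment:
  cyclohexane ring core → C:6 H:12
  (− 4 ring H displaced by substituents)
  + I → I:1
  + OH → O:1 H:1
  + CONH2 → C:1 H:2 O:1 N:1
  + C(CH3)3 → C:4 H:9
Element totals:
  C: 11
  H: 20
  I: 1
  N: 1
  O: 2
Molecular formula: C11H20INO2.
DoU = (2C + 2 + N − H − X) / 2 = (2·11 + 2 + 1 − 20 − 1) / 2 = 2.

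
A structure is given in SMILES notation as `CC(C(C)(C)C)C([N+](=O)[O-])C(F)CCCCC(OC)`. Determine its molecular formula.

Atom tally by fragment:
  CH3 → C:1 H:3
  CH(C(CH3)3) → C:5 H:10
  CH(NO2) → C:1 H:1 N:1 O:2
  CH(F) → C:1 H:1 F:1
  CH2 → C:1 H:2
  CH2 → C:1 H:2
  CH2 → C:1 H:2
  CH2 → C:1 H:2
  CH2OCH3 → C:2 H:5 O:1
Element totals:
  C: 14
  H: 28
  F: 1
  N: 1
  O: 3

C14H28FNO3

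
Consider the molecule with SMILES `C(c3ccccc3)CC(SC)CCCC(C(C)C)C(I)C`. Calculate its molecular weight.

418.42 g/mol

Atom tally by fragment:
  C6H5CH2 → C:7 H:7
  CH2 → C:1 H:2
  CH(SCH3) → C:2 H:4 S:1
  CH2 → C:1 H:2
  CH2 → C:1 H:2
  CH2 → C:1 H:2
  CH(CH(CH3)2) → C:4 H:8
  CH(I) → C:1 H:1 I:1
  CH3 → C:1 H:3
Element totals:
  C: 19
  H: 31
  I: 1
  S: 1
Molecular formula: C19H31IS.
  M = 19(12.011) + 31(1.008) + 126.904 + 32.06
    = 228.209 + 31.248 + 126.904 + 32.060 = 418.421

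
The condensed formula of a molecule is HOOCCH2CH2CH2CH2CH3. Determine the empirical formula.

Atom tally by fragment:
  HOOCCH2 → C:2 H:3 O:2
  CH2 → C:1 H:2
  CH2 → C:1 H:2
  CH2 → C:1 H:2
  CH3 → C:1 H:3
Element totals:
  C: 6
  H: 12
  O: 2
Molecular formula: C6H12O2.
gcd of subscripts = 2; dividing each by 2:
  C: 6/2 = 3
  H: 12/2 = 6
  O: 2/2 = 1

C3H6O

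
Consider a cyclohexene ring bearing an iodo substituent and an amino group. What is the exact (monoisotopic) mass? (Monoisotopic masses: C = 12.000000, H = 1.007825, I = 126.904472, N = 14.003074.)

222.9858

Atom tally by fragment:
  cyclohexene ring core → C:6 H:10
  (− 2 ring H displaced by substituents)
  + I → I:1
  + NH2 → N:1 H:2
Element totals:
  C: 6
  H: 10
  I: 1
  N: 1
Molecular formula: C6H10IN.
  M = 6(12.0) + 10(1.007825) + 126.904472 + 14.003074
    = 72.000000 + 10.078250 + 126.904472 + 14.003074 = 222.985796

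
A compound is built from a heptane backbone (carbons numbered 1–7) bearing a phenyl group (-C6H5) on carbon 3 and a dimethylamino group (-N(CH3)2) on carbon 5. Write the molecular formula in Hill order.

Atom tally by fragment:
  CH3 → C:1 H:3
  CH2 → C:1 H:2
  CH(C6H5) → C:7 H:6
  CH2 → C:1 H:2
  CH(N(CH3)2) → C:3 H:7 N:1
  CH2 → C:1 H:2
  CH3 → C:1 H:3
Element totals:
  C: 15
  H: 25
  N: 1

C15H25N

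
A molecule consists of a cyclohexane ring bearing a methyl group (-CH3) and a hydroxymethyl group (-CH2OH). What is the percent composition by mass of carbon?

Atom tally by fragment:
  cyclohexane ring core → C:6 H:12
  (− 2 ring H displaced by substituents)
  + CH3 → C:1 H:3
  + CH2OH → C:1 H:3 O:1
Element totals:
  C: 8
  H: 16
  O: 1
Molecular formula: C8H16O.
Molar mass = 128.215 g/mol.
Mass from C: 8 × 12.011 = 96.088 g/mol.
%C = 96.088 / 128.215 × 100 = 74.94%.

74.94%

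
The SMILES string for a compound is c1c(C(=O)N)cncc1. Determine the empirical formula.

Atom tally by fragment:
  pyridine ring core → C:5 H:5 N:1
  (− 1 ring H displaced by substituents)
  + CONH2 → C:1 H:2 O:1 N:1
Element totals:
  C: 6
  H: 6
  N: 2
  O: 1
Molecular formula: C6H6N2O.
gcd of subscripts (6, 6, 2, 1) = 1, so the empirical formula equals the molecular formula.

C6H6N2O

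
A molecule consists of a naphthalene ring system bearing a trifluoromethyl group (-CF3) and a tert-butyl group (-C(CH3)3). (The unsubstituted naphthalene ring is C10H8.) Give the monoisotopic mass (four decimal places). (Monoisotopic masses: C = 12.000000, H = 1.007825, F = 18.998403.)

Atom tally by fragment:
  naphthalene ring system core → C:10 H:8
  (− 2 ring H displaced by substituents)
  + CF3 → C:1 F:3
  + C(CH3)3 → C:4 H:9
Element totals:
  C: 15
  H: 15
  F: 3
Molecular formula: C15H15F3.
  M = 15(12.0) + 15(1.007825) + 3(18.998403)
    = 180.000000 + 15.117375 + 56.995209 = 252.112584

252.1126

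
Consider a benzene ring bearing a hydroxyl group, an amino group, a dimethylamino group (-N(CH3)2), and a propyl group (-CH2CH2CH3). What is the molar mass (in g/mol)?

Atom tally by fragment:
  benzene ring core → C:6 H:6
  (− 4 ring H displaced by substituents)
  + OH → O:1 H:1
  + NH2 → N:1 H:2
  + N(CH3)2 → N:1 C:2 H:6
  + CH2CH2CH3 → C:3 H:7
Element totals:
  C: 11
  H: 18
  N: 2
  O: 1
Molecular formula: C11H18N2O.
  M = 11(12.011) + 18(1.008) + 2(14.007) + 15.999
    = 132.121 + 18.144 + 28.014 + 15.999 = 194.278

194.28 g/mol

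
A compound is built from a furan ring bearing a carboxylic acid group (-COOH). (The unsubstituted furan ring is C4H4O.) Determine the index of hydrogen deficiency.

Atom tally by fragment:
  furan ring core → C:4 H:4 O:1
  (− 1 ring H displaced by substituents)
  + COOH → C:1 H:1 O:2
Element totals:
  C: 5
  H: 4
  O: 3
Molecular formula: C5H4O3.
DoU = (2C + 2 + N − H − X) / 2 = (2·5 + 2 + 0 − 4 − 0) / 2 = 4.

4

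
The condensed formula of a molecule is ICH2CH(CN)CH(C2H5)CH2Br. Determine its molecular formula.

C7H11BrIN

Atom tally by fragment:
  ICH2 → C:1 H:2 I:1
  CH(CN) → C:2 H:1 N:1
  CH(C2H5) → C:3 H:6
  CH2Br → C:1 H:2 Br:1
Element totals:
  C: 7
  H: 11
  Br: 1
  I: 1
  N: 1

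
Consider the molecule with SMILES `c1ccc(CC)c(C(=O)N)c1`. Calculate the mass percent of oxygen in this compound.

Atom tally by fragment:
  benzene ring core → C:6 H:6
  (− 2 ring H displaced by substituents)
  + C2H5 → C:2 H:5
  + CONH2 → C:1 H:2 O:1 N:1
Element totals:
  C: 9
  H: 11
  N: 1
  O: 1
Molecular formula: C9H11NO.
Molar mass = 149.193 g/mol.
Mass from O: 1 × 15.999 = 15.999 g/mol.
%O = 15.999 / 149.193 × 100 = 10.72%.

10.72%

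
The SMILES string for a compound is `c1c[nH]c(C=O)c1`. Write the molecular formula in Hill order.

C5H5NO

Atom tally by fragment:
  pyrrole ring core → C:4 H:5 N:1
  (− 1 ring H displaced by substituents)
  + CHO → C:1 H:1 O:1
Element totals:
  C: 5
  H: 5
  N: 1
  O: 1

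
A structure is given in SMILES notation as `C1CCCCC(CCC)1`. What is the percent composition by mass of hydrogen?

Atom tally by fragment:
  cyclohexane ring core → C:6 H:12
  (− 1 ring H displaced by substituents)
  + CH2CH2CH3 → C:3 H:7
Element totals:
  C: 9
  H: 18
Molecular formula: C9H18.
Molar mass = 126.243 g/mol.
Mass from H: 18 × 1.008 = 18.144 g/mol.
%H = 18.144 / 126.243 × 100 = 14.37%.

14.37%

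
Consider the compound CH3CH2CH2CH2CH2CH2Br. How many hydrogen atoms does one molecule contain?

Atom tally by fragment:
  CH3 → C:1 H:3
  CH2 → C:1 H:2
  CH2 → C:1 H:2
  CH2 → C:1 H:2
  CH2 → C:1 H:2
  CH2Br → C:1 H:2 Br:1
Element totals:
  C: 6
  H: 13
  Br: 1

13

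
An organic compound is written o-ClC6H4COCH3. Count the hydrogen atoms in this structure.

7

Atom tally by fragment:
  benzene ring core → C:6 H:6
  (− 2 ring H displaced by substituents)
  + Cl → Cl:1
  + COCH3 → C:2 H:3 O:1
Element totals:
  C: 8
  H: 7
  Cl: 1
  O: 1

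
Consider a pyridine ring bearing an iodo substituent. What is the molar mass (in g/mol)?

205.00 g/mol

Atom tally by fragment:
  pyridine ring core → C:5 H:5 N:1
  (− 1 ring H displaced by substituents)
  + I → I:1
Element totals:
  C: 5
  H: 4
  I: 1
  N: 1
Molecular formula: C5H4IN.
  M = 5(12.011) + 4(1.008) + 126.904 + 14.007
    = 60.055 + 4.032 + 126.904 + 14.007 = 204.998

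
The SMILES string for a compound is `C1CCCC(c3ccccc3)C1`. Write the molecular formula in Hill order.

Atom tally by fragment:
  cyclohexane ring core → C:6 H:12
  (− 1 ring H displaced by substituents)
  + C6H5 → C:6 H:5
Element totals:
  C: 12
  H: 16

C12H16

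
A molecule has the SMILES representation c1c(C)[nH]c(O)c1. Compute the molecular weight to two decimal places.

97.12 g/mol

Atom tally by fragment:
  pyrrole ring core → C:4 H:5 N:1
  (− 2 ring H displaced by substituents)
  + CH3 → C:1 H:3
  + OH → O:1 H:1
Element totals:
  C: 5
  H: 7
  N: 1
  O: 1
Molecular formula: C5H7NO.
  M = 5(12.011) + 7(1.008) + 14.007 + 15.999
    = 60.055 + 7.056 + 14.007 + 15.999 = 97.117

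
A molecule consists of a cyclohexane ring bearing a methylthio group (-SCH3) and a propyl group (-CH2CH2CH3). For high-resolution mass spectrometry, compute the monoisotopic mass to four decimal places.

172.1286

Atom tally by fragment:
  cyclohexane ring core → C:6 H:12
  (− 2 ring H displaced by substituents)
  + SCH3 → C:1 H:3 S:1
  + CH2CH2CH3 → C:3 H:7
Element totals:
  C: 10
  H: 20
  S: 1
Molecular formula: C10H20S.
  M = 10(12.0) + 20(1.007825) + 31.972071
    = 120.000000 + 20.156500 + 31.972071 = 172.128571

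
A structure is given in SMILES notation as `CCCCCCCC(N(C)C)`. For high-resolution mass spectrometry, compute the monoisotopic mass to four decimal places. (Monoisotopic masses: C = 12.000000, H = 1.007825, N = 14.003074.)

Atom tally by fragment:
  CH3 → C:1 H:3
  CH2 → C:1 H:2
  CH2 → C:1 H:2
  CH2 → C:1 H:2
  CH2 → C:1 H:2
  CH2 → C:1 H:2
  CH2 → C:1 H:2
  CH2N(CH3)2 → C:3 H:8 N:1
Element totals:
  C: 10
  H: 23
  N: 1
Molecular formula: C10H23N.
  M = 10(12.0) + 23(1.007825) + 14.003074
    = 120.000000 + 23.179975 + 14.003074 = 157.183049

157.1830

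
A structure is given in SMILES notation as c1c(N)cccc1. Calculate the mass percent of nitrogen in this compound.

Atom tally by fragment:
  benzene ring core → C:6 H:6
  (− 1 ring H displaced by substituents)
  + NH2 → N:1 H:2
Element totals:
  C: 6
  H: 7
  N: 1
Molecular formula: C6H7N.
Molar mass = 93.129 g/mol.
Mass from N: 1 × 14.007 = 14.007 g/mol.
%N = 14.007 / 93.129 × 100 = 15.04%.

15.04%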